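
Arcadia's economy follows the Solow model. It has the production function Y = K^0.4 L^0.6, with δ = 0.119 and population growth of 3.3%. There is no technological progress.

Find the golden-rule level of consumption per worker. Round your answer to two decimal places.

At the golden rule, f'(k) = n + δ, so α·k^(α−1) = n + δ and k_gold = (α/(n + δ))^(1/(1−α)).
k_gold = (0.4/0.152)^(1/0.6) = 2.6316^1.6667 ≈ 5.0163
c_gold = f(k_gold) − (n + δ)·k_gold = 1.9061 − 0.152×5.0163 ≈ 1.1436

c_gold ≈ 1.14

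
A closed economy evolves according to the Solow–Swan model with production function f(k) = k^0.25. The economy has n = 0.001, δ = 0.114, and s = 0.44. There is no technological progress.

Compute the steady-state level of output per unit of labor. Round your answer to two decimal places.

Steady state requires s·f(k) = (n + δ)·k, i.e. s·k^α = (n + δ)·k.
Dividing both sides by k: k^(1−α) = s / (n + δ).
k^0.75 = 0.44 / (0.001 + 0.114) = 0.44 / 0.115 = 3.8261
k* = 3.8261^(1/0.75) ≈ 5.9842
y* = (k*)^α = 5.9842^0.25 ≈ 1.5641

y* ≈ 1.56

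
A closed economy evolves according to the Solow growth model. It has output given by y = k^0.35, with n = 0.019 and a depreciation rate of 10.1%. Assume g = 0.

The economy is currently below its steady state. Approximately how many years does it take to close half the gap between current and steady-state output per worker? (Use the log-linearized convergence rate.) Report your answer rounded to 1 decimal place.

Near the steady state the convergence rate is λ = (1 − α)(n + δ).
λ = (1 − 0.35) × 0.120 = 0.65 × 0.120 = 0.0780
Half-life = ln 2 / λ = 0.6931 / 0.0780 ≈ 8.89 years

about 8.9 years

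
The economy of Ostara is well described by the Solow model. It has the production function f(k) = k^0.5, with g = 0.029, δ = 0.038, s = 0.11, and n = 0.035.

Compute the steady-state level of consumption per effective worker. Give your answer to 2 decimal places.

c* = 0.96

In steady state, investment equals break-even investment: s·k^α = (n + g + δ)·k.
Rearranging, k^(1−α) = s / (n + g + δ).
k^0.5 = 0.11 / (0.035 + 0.029 + 0.038) = 0.11 / 0.102 = 1.0784
k* = 1.0784^(1/0.5) ≈ 1.1629
y* = (k*)^α = 1.1629^0.5 ≈ 1.0784
c* = (1 − s)·y* = (1 − 0.11) × 1.0784 ≈ 0.9598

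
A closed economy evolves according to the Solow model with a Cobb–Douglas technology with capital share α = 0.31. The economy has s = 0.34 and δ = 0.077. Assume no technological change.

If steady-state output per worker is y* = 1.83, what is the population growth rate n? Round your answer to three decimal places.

Steady state requires s·f(k) = (n + δ)·k, i.e. s·k^α = (n + δ)·k.
Since y* = [s/(n + δ)]^(α/(1−α)), we have s/(n + δ) = (y*)^((1−α)/α) = 1.83^2.2258 = 3.8385.
Therefore n + δ = s / 3.8385 = 0.34 / 3.8385 = 0.0886, so n = 0.0886 − 0.077 = 0.0116.

n ≈ 0.012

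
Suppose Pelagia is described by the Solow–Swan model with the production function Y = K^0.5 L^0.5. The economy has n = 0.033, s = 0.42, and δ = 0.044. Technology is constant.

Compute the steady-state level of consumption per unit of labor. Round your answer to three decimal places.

c* = 3.164

At the steady state, Δk = 0, so s·k^α = (n + δ)·k.
Dividing both sides by k: k^(1−α) = s / (n + δ).
k^0.5 = 0.42 / (0.033 + 0.044) = 0.42 / 0.077 = 5.4545
k* = 5.4545^(1/0.5) ≈ 29.7516
y* = (k*)^α = 29.7516^0.5 ≈ 5.4545
c* = (1 − s)·y* = (1 − 0.42) × 5.4545 ≈ 3.1636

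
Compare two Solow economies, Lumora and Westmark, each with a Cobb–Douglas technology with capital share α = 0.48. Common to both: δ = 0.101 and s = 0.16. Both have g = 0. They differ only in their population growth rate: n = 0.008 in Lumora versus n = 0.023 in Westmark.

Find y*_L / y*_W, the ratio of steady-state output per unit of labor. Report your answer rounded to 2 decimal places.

ratio ≈ 1.13

Steady-state y* = [s/(n + δ)]^(α/(1−α)), so the ratio is [ (s_L/(n + δ)_L) / (s_W/(n + δ)_W) ]^0.9231.
s_L/(n + δ)_L = 0.16/0.109 = 1.4679; s_W/(n + δ)_W = 0.16/0.124 = 1.2903.
Ratio = (1.4679/1.2903)^0.9231 = 1.1376^0.9231 ≈ 1.1264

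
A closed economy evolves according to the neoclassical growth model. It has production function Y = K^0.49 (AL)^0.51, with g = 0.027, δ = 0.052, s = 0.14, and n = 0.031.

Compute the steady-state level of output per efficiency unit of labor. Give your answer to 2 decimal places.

y* ≈ 1.26

Steady state requires s·f(k) = (n + g + δ)·k, i.e. s·k^α = (n + g + δ)·k.
Dividing both sides by k: k^(1−α) = s / (n + g + δ).
k^0.51 = 0.14 / (0.031 + 0.027 + 0.052) = 0.14 / 0.110 = 1.2727
k* = 1.2727^(1/0.51) ≈ 1.6045
y* = (k*)^α = 1.6045^0.49 ≈ 1.2607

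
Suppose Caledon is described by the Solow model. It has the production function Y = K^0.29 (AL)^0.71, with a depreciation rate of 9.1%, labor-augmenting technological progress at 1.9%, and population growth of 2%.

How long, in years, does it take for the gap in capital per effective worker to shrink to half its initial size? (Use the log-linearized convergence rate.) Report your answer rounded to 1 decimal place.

about 7.5 years

Near the steady state the convergence rate is λ = (1 − α)(n + g + δ).
λ = (1 − 0.29) × 0.130 = 0.71 × 0.130 = 0.0923
Half-life = ln 2 / λ = 0.6931 / 0.0923 ≈ 7.51 years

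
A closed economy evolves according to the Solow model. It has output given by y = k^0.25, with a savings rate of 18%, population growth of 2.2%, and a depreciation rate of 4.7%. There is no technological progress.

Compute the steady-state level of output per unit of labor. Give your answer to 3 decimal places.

In steady state, investment equals break-even investment: s·k^α = (n + δ)·k.
Dividing both sides by k: k^(1−α) = s / (n + δ).
k^0.75 = 0.18 / (0.022 + 0.047) = 0.18 / 0.069 = 2.6087
k* = 2.6087^(1/0.75) ≈ 3.5911
y* = (k*)^α = 3.5911^0.25 ≈ 1.3766

y* = 1.377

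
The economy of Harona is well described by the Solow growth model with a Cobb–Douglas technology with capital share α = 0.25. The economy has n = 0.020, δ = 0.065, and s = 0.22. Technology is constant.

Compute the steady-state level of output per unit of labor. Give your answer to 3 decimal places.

y* ≈ 1.373

Steady state requires s·f(k) = (n + δ)·k, i.e. s·k^α = (n + δ)·k.
Rearranging, k^(1−α) = s / (n + δ).
k^0.75 = 0.22 / (0.020 + 0.065) = 0.22 / 0.085 = 2.5882
k* = 2.5882^(1/0.75) ≈ 3.5536
y* = (k*)^α = 3.5536^0.25 ≈ 1.3730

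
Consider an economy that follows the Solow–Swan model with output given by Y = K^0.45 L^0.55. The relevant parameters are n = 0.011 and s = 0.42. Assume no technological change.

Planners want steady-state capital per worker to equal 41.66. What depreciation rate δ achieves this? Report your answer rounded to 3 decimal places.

In steady state, investment equals break-even investment: s·k^α = (n + δ)·k.
So s / (n + δ) = (k*)^(1−α) = 41.66^0.55 = 7.7776.
Therefore n + δ = s / 7.7776 = 0.42 / 7.7776 = 0.0540, so δ = 0.0540 − 0.011 = 0.0430.

δ ≈ 0.043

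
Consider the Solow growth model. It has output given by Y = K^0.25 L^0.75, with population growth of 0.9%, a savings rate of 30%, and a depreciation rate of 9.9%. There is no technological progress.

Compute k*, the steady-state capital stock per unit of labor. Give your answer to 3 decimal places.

In steady state, investment equals break-even investment: s·k^α = (n + δ)·k.
Rearranging, k^(1−α) = s / (n + δ).
k^0.75 = 0.30 / (0.009 + 0.099) = 0.30 / 0.108 = 2.7778
k* = 2.7778^(1/0.75) ≈ 3.9048

k* ≈ 3.905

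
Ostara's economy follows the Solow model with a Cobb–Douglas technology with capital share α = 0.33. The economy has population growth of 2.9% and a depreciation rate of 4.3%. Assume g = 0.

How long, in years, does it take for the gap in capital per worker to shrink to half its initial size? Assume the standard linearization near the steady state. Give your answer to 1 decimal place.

Near the steady state the convergence rate is λ = (1 − α)(n + δ).
λ = (1 − 0.33) × 0.072 = 0.67 × 0.072 = 0.04824
Half-life = ln 2 / λ = 0.6931 / 0.04824 ≈ 14.37 years

about 14.4 years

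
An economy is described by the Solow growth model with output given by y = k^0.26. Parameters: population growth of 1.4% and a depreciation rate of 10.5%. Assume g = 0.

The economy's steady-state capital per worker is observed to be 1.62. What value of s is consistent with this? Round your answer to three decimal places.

Steady state requires s·f(k) = (n + δ)·k, i.e. s·k^α = (n + δ)·k.
So s / (n + δ) = (k*)^(1−α) = 1.62^0.74 = 1.4290.
Therefore s = 1.4290 × (n + δ) = 1.4290 × 0.119 = 0.1701.

s ≈ 0.170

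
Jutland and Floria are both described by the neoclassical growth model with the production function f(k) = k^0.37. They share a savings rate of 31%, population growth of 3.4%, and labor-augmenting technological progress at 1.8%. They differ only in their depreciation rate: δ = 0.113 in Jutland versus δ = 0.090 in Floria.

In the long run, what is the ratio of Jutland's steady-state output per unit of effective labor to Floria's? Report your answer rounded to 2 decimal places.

ratio ≈ 0.92

Steady-state y* = [s/(n + g + δ)]^(α/(1−α)), so the ratio is [ (s_J/(n + g + δ)_J) / (s_F/(n + g + δ)_F) ]^0.5873.
s_J/(n + g + δ)_J = 0.31/0.165 = 1.8788; s_F/(n + g + δ)_F = 0.31/0.142 = 2.1831.
Ratio = (1.8788/2.1831)^0.5873 = 0.8606^0.5873 ≈ 0.9156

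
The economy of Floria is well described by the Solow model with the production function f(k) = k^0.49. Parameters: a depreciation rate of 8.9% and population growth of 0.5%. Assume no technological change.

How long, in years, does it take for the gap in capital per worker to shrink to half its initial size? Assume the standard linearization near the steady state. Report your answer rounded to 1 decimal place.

Near the steady state the convergence rate is λ = (1 − α)(n + δ).
λ = (1 − 0.49) × 0.094 = 0.51 × 0.094 = 0.04794
Half-life = ln 2 / λ = 0.6931 / 0.04794 ≈ 14.46 years

t_½ ≈ 14.5 years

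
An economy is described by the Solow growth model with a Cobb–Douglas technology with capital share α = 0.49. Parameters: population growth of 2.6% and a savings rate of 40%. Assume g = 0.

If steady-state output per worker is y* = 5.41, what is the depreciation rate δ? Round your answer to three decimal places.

δ ≈ 0.043

Steady state requires s·f(k) = (n + δ)·k, i.e. s·k^α = (n + δ)·k.
Since y* = [s/(n + δ)]^(α/(1−α)), we have s/(n + δ) = (y*)^((1−α)/α) = 5.41^1.0408 = 5.7958.
Therefore n + δ = s / 5.7958 = 0.40 / 5.7958 = 0.0690, so δ = 0.0690 − 0.026 = 0.0430.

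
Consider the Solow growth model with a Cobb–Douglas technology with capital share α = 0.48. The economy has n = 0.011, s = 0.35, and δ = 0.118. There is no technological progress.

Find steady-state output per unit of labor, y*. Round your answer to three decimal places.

In steady state, investment equals break-even investment: s·k^α = (n + δ)·k.
Rearranging, k^(1−α) = s / (n + δ).
k^0.52 = 0.35 / (0.011 + 0.118) = 0.35 / 0.129 = 2.7132
k* = 2.7132^(1/0.52) ≈ 6.8174
y* = (k*)^α = 6.8174^0.48 ≈ 2.5127

y* ≈ 2.513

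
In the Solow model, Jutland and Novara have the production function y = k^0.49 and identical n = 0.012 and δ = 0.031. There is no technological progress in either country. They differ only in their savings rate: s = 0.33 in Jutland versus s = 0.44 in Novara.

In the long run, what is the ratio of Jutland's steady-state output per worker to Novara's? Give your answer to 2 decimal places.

y*_J / y*_N ≈ 0.76

Steady-state y* = [s/(n + δ)]^(α/(1−α)), so the ratio is [ (s_J/(n + δ)_J) / (s_N/(n + δ)_N) ]^0.9608.
s_J/(n + δ)_J = 0.33/0.043 = 7.6744; s_N/(n + δ)_N = 0.44/0.043 = 10.2326.
Ratio = (7.6744/10.2326)^0.9608 = 0.7500^0.9608 ≈ 0.7585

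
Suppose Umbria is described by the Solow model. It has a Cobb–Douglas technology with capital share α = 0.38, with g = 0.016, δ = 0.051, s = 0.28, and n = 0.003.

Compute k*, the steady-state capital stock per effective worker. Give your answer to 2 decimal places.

At the steady state, Δk = 0, so s·k^α = (n + g + δ)·k.
Rearranging, k^(1−α) = s / (n + g + δ).
k^0.62 = 0.28 / (0.003 + 0.016 + 0.051) = 0.28 / 0.070 = 4.0000
k* = 4.0000^(1/0.62) ≈ 9.3554

k* ≈ 9.36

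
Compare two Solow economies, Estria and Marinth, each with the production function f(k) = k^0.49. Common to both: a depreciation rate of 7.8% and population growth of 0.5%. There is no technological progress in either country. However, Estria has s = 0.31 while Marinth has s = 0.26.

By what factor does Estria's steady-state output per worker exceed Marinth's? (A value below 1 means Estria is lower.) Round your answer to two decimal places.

ratio ≈ 1.18

Steady-state y* = [s/(n + δ)]^(α/(1−α)), so the ratio is [ (s_E/(n + δ)_E) / (s_M/(n + δ)_M) ]^0.9608.
s_E/(n + δ)_E = 0.31/0.083 = 3.7349; s_M/(n + δ)_M = 0.26/0.083 = 3.1325.
Ratio = (3.7349/3.1325)^0.9608 = 1.1923^0.9608 ≈ 1.1841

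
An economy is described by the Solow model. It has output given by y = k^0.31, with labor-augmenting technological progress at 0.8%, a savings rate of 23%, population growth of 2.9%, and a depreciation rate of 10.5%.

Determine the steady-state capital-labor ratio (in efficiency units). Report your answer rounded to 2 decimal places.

k* = 2.01

At the steady state, Δk = 0, so s·k^α = (n + g + δ)·k.
Dividing both sides by k: k^(1−α) = s / (n + g + δ).
k^0.69 = 0.23 / (0.029 + 0.008 + 0.105) = 0.23 / 0.142 = 1.6197
k* = 1.6197^(1/0.69) ≈ 2.0115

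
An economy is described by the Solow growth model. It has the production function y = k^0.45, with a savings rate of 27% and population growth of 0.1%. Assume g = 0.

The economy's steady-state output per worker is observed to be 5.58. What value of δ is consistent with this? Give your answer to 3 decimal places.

In steady state, investment equals break-even investment: s·k^α = (n + δ)·k.
Since y* = [s/(n + δ)]^(α/(1−α)), we have s/(n + δ) = (y*)^((1−α)/α) = 5.58^1.2222 = 8.1759.
Therefore n + δ = s / 8.1759 = 0.27 / 8.1759 = 0.0330, so δ = 0.0330 − 0.001 = 0.0320.

δ ≈ 0.032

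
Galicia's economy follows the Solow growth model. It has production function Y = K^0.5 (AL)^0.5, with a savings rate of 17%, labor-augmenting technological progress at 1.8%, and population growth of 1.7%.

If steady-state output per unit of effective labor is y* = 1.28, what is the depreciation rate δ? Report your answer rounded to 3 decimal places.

δ ≈ 0.098

Steady state requires s·f(k) = (n + g + δ)·k, i.e. s·k^α = (n + g + δ)·k.
Since y* = [s/(n + g + δ)]^(α/(1−α)), we have s/(n + g + δ) = (y*)^((1−α)/α) = 1.28^1 = 1.2800.
Therefore n + g + δ = s / 1.2800 = 0.17 / 1.2800 = 0.1328, so δ = 0.1328 − 0.035 = 0.0978.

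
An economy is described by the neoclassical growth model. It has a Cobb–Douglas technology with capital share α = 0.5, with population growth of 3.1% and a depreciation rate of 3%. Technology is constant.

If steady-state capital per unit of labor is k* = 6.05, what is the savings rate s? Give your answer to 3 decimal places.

In steady state, investment equals break-even investment: s·k^α = (n + δ)·k.
So s / (n + δ) = (k*)^(1−α) = 6.05^0.5 = 2.4597.
Therefore s = 2.4597 × (n + δ) = 2.4597 × 0.061 = 0.1500.

s ≈ 0.150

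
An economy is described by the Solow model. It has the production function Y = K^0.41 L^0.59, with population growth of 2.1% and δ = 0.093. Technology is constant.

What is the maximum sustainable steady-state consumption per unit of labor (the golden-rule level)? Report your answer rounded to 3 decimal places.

c_gold ≈ 1.436

At the golden rule, f'(k) = n + δ, so α·k^(α−1) = n + δ and k_gold = (α/(n + δ))^(1/(1−α)).
k_gold = (0.41/0.114)^(1/0.59) = 3.5965^1.6949 ≈ 8.7531
c_gold = f(k_gold) − (n + δ)·k_gold = 2.4338 − 0.114×8.7531 ≈ 1.4359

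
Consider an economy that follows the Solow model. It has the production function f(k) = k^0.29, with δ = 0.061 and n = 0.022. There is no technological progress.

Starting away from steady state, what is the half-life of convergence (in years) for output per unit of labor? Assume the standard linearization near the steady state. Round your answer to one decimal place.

Near the steady state the convergence rate is λ = (1 − α)(n + δ).
λ = (1 − 0.29) × 0.083 = 0.71 × 0.083 = 0.05893
Half-life = ln 2 / λ = 0.6931 / 0.05893 ≈ 11.76 years

about 11.8 years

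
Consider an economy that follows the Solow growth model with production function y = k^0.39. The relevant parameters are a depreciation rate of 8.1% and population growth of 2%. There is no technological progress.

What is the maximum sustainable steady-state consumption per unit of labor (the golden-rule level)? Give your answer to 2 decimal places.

At the golden rule, f'(k) = n + δ, so α·k^(α−1) = n + δ and k_gold = (α/(n + δ))^(1/(1−α)).
k_gold = (0.39/0.101)^(1/0.61) = 3.8614^1.6393 ≈ 9.1591
c_gold = f(k_gold) − (n + δ)·k_gold = 2.3720 − 0.101×9.1591 ≈ 1.4469

c_gold ≈ 1.45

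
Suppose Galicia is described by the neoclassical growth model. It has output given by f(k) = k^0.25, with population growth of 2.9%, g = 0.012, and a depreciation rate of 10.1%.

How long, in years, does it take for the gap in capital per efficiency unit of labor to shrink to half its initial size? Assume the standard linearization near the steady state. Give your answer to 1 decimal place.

t_½ ≈ 6.5 years

Near the steady state the convergence rate is λ = (1 − α)(n + g + δ).
λ = (1 − 0.25) × 0.142 = 0.75 × 0.142 = 0.1065
Half-life = ln 2 / λ = 0.6931 / 0.1065 ≈ 6.51 years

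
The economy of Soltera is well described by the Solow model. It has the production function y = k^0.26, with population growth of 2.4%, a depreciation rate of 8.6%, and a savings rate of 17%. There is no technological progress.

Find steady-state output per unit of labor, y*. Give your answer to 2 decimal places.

Steady state requires s·f(k) = (n + δ)·k, i.e. s·k^α = (n + δ)·k.
Dividing both sides by k: k^(1−α) = s / (n + δ).
k^0.74 = 0.17 / (0.024 + 0.086) = 0.17 / 0.110 = 1.5455
k* = 1.5455^(1/0.74) ≈ 1.8009
y* = (k*)^α = 1.8009^0.26 ≈ 1.1653

y* ≈ 1.17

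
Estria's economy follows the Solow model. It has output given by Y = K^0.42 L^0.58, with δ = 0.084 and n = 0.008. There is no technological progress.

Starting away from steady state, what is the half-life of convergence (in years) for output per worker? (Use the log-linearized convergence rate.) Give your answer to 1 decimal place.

about 13.0 years

Near the steady state the convergence rate is λ = (1 − α)(n + δ).
λ = (1 − 0.42) × 0.092 = 0.58 × 0.092 = 0.05336
Half-life = ln 2 / λ = 0.6931 / 0.05336 ≈ 12.99 years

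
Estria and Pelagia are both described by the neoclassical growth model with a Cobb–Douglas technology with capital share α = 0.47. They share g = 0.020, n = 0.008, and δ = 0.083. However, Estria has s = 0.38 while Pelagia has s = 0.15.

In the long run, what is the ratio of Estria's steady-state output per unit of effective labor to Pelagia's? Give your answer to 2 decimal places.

ratio ≈ 2.28

Steady-state y* = [s/(n + g + δ)]^(α/(1−α)), so the ratio is [ (s_E/(n + g + δ)_E) / (s_P/(n + g + δ)_P) ]^0.8868.
s_E/(n + g + δ)_E = 0.38/0.111 = 3.4234; s_P/(n + g + δ)_P = 0.15/0.111 = 1.3514.
Ratio = (3.4234/1.3514)^0.8868 = 2.5332^0.8868 ≈ 2.2802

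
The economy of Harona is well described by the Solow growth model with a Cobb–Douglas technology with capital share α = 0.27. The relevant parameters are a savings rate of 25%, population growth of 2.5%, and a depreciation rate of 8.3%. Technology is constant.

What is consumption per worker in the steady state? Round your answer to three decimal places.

c* ≈ 1.023

Steady state requires s·f(k) = (n + δ)·k, i.e. s·k^α = (n + δ)·k.
Rearranging, k^(1−α) = s / (n + δ).
k^0.73 = 0.25 / (0.025 + 0.083) = 0.25 / 0.108 = 2.3148
k* = 2.3148^(1/0.73) ≈ 3.1574
y* = (k*)^α = 3.1574^0.27 ≈ 1.3640
c* = (1 − s)·y* = (1 − 0.25) × 1.3640 ≈ 1.0230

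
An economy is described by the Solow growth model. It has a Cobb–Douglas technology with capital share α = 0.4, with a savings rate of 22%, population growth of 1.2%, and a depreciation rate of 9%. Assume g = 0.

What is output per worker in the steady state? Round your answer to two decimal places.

y* = 1.67

Steady state requires s·f(k) = (n + δ)·k, i.e. s·k^α = (n + δ)·k.
Dividing both sides by k: k^(1−α) = s / (n + δ).
k^0.6 = 0.22 / (0.012 + 0.090) = 0.22 / 0.102 = 2.1569
k* = 2.1569^(1/0.6) ≈ 3.6007
y* = (k*)^α = 3.6007^0.4 ≈ 1.6694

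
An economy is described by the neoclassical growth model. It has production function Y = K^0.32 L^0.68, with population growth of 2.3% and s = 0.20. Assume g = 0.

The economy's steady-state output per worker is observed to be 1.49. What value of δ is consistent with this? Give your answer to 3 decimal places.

Steady state requires s·f(k) = (n + δ)·k, i.e. s·k^α = (n + δ)·k.
Since y* = [s/(n + δ)]^(α/(1−α)), we have s/(n + δ) = (y*)^((1−α)/α) = 1.49^2.125 = 2.3336.
Therefore n + δ = s / 2.3336 = 0.20 / 2.3336 = 0.0857, so δ = 0.0857 − 0.023 = 0.0627.

δ ≈ 0.063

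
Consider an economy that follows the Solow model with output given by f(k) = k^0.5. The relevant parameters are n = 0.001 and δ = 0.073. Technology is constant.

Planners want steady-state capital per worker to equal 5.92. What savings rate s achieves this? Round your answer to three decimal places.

s ≈ 0.180

Steady state requires s·f(k) = (n + δ)·k, i.e. s·k^α = (n + δ)·k.
So s / (n + δ) = (k*)^(1−α) = 5.92^0.5 = 2.4331.
Therefore s = 2.4331 × (n + δ) = 2.4331 × 0.074 = 0.1800.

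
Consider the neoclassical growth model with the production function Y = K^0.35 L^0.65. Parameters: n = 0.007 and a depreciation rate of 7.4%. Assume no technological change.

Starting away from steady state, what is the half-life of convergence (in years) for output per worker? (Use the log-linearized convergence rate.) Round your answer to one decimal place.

Near the steady state the convergence rate is λ = (1 − α)(n + δ).
λ = (1 − 0.35) × 0.081 = 0.65 × 0.081 = 0.05265
Half-life = ln 2 / λ = 0.6931 / 0.05265 ≈ 13.16 years

about 13.2 years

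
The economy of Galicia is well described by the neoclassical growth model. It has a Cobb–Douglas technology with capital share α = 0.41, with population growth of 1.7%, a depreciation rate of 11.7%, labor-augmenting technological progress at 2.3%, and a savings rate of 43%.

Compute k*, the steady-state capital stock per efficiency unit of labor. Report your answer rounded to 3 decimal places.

In steady state, investment equals break-even investment: s·k^α = (n + g + δ)·k.
Rearranging, k^(1−α) = s / (n + g + δ).
k^0.59 = 0.43 / (0.017 + 0.023 + 0.117) = 0.43 / 0.157 = 2.7389
k* = 2.7389^(1/0.59) ≈ 5.5164

k* = 5.516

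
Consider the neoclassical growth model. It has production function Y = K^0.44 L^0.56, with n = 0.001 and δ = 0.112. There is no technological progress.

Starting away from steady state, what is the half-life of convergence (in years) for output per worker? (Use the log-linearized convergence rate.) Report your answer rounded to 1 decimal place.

half-life ≈ 11.0 years

Near the steady state the convergence rate is λ = (1 − α)(n + δ).
λ = (1 − 0.44) × 0.113 = 0.56 × 0.113 = 0.06328
Half-life = ln 2 / λ = 0.6931 / 0.06328 ≈ 10.95 years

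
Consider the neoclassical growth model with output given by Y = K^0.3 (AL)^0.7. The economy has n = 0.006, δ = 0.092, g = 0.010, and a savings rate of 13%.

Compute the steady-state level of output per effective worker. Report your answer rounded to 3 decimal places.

y* = 1.083

In steady state, investment equals break-even investment: s·k^α = (n + g + δ)·k.
Rearranging, k^(1−α) = s / (n + g + δ).
k^0.7 = 0.13 / (0.006 + 0.010 + 0.092) = 0.13 / 0.108 = 1.2037
k* = 1.2037^(1/0.7) ≈ 1.3032
y* = (k*)^α = 1.3032^0.3 ≈ 1.0827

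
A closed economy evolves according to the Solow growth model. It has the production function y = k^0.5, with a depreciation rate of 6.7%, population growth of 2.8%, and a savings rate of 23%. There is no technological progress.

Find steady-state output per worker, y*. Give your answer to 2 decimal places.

y* ≈ 2.42

In steady state, investment equals break-even investment: s·k^α = (n + δ)·k.
Dividing both sides by k: k^(1−α) = s / (n + δ).
k^0.5 = 0.23 / (0.028 + 0.067) = 0.23 / 0.095 = 2.4211
k* = 2.4211^(1/0.5) ≈ 5.8617
y* = (k*)^α = 5.8617^0.5 ≈ 2.4211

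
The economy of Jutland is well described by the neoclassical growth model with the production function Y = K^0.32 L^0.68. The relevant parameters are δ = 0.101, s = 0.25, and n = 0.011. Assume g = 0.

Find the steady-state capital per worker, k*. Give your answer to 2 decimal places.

Steady state requires s·f(k) = (n + δ)·k, i.e. s·k^α = (n + δ)·k.
Dividing both sides by k: k^(1−α) = s / (n + δ).
k^0.68 = 0.25 / (0.011 + 0.101) = 0.25 / 0.112 = 2.2321
k* = 2.2321^(1/0.68) ≈ 3.2570

k* ≈ 3.26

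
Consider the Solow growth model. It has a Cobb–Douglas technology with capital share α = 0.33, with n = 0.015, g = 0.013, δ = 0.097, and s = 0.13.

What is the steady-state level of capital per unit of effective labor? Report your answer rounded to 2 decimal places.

At the steady state, Δk = 0, so s·k^α = (n + g + δ)·k.
Dividing both sides by k: k^(1−α) = s / (n + g + δ).
k^0.67 = 0.13 / (0.015 + 0.013 + 0.097) = 0.13 / 0.125 = 1.0400
k* = 1.0400^(1/0.67) ≈ 1.0603

k* ≈ 1.06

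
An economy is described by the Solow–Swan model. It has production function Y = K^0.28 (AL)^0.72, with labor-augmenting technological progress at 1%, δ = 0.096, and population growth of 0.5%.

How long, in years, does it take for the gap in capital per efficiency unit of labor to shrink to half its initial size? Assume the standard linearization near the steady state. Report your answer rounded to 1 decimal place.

half-life ≈ 8.7 years

Near the steady state the convergence rate is λ = (1 − α)(n + g + δ).
λ = (1 − 0.28) × 0.111 = 0.72 × 0.111 = 0.07992
Half-life = ln 2 / λ = 0.6931 / 0.07992 ≈ 8.67 years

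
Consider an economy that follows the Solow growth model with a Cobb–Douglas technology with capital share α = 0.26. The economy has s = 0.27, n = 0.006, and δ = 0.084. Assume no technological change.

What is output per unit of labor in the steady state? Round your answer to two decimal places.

y* ≈ 1.47

Steady state requires s·f(k) = (n + δ)·k, i.e. s·k^α = (n + δ)·k.
Dividing both sides by k: k^(1−α) = s / (n + δ).
k^0.74 = 0.27 / (0.006 + 0.084) = 0.27 / 0.090 = 3.0000
k* = 3.0000^(1/0.74) ≈ 4.4132
y* = (k*)^α = 4.4132^0.26 ≈ 1.4711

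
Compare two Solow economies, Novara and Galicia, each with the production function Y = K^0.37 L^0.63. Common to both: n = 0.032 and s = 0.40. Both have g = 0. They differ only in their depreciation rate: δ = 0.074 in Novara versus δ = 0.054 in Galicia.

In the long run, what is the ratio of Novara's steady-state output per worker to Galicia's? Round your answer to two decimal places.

y*_N / y*_G ≈ 0.88

Steady-state y* = [s/(n + δ)]^(α/(1−α)), so the ratio is [ (s_N/(n + δ)_N) / (s_G/(n + δ)_G) ]^0.5873.
s_N/(n + δ)_N = 0.40/0.106 = 3.7736; s_G/(n + δ)_G = 0.40/0.086 = 4.6512.
Ratio = (3.7736/4.6512)^0.5873 = 0.8113^0.5873 ≈ 0.8844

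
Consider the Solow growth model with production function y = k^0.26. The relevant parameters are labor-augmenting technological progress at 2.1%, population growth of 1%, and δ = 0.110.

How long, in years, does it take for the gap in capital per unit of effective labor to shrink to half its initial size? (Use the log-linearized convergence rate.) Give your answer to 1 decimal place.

Near the steady state the convergence rate is λ = (1 − α)(n + g + δ).
λ = (1 − 0.26) × 0.141 = 0.74 × 0.141 = 0.10434
Half-life = ln 2 / λ = 0.6931 / 0.10434 ≈ 6.64 years

about 6.6 years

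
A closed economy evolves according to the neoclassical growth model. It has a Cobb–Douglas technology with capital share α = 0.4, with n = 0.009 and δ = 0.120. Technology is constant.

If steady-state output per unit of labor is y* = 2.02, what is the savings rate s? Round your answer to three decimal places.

In steady state, investment equals break-even investment: s·k^α = (n + δ)·k.
Since y* = [s/(n + δ)]^(α/(1−α)), we have s/(n + δ) = (y*)^((1−α)/α) = 2.02^1.5 = 2.8710.
Therefore s = 2.8710 × (n + δ) = 2.8710 × 0.129 = 0.3704.

s ≈ 0.370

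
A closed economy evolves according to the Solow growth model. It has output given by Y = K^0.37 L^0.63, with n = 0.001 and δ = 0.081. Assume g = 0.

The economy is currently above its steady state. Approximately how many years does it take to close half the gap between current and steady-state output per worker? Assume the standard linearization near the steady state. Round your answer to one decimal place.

Near the steady state the convergence rate is λ = (1 − α)(n + δ).
λ = (1 − 0.37) × 0.082 = 0.63 × 0.082 = 0.05166
Half-life = ln 2 / λ = 0.6931 / 0.05166 ≈ 13.42 years

t_½ ≈ 13.4 years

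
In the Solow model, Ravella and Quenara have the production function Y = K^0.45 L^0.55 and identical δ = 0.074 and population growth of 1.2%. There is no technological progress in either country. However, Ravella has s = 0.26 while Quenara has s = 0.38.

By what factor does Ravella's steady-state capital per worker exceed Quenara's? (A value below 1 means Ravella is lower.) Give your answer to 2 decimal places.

Steady-state k* = [s/(n + δ)]^(1/(1−α)), so the ratio is [ (s_R/(n + δ)_R) / (s_Q/(n + δ)_Q) ]^1.8182.
s_R/(n + δ)_R = 0.26/0.086 = 3.0233; s_Q/(n + δ)_Q = 0.38/0.086 = 4.4186.
Ratio = (3.0233/4.4186)^1.8182 = 0.6842^1.8182 ≈ 0.5016

ratio ≈ 0.50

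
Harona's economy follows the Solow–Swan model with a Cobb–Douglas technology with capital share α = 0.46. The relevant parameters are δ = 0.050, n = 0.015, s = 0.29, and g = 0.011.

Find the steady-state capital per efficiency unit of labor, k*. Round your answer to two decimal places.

k* = 11.94

In steady state, investment equals break-even investment: s·k^α = (n + g + δ)·k.
Dividing both sides by k: k^(1−α) = s / (n + g + δ).
k^0.54 = 0.29 / (0.015 + 0.011 + 0.050) = 0.29 / 0.076 = 3.8158
k* = 3.8158^(1/0.54) ≈ 11.9402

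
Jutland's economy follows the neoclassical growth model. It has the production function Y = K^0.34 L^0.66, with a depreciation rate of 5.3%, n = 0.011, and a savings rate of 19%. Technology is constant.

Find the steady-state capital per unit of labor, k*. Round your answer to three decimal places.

k* ≈ 5.200

At the steady state, Δk = 0, so s·k^α = (n + δ)·k.
Rearranging, k^(1−α) = s / (n + δ).
k^0.66 = 0.19 / (0.011 + 0.053) = 0.19 / 0.064 = 2.9688
k* = 2.9688^(1/0.66) ≈ 5.2003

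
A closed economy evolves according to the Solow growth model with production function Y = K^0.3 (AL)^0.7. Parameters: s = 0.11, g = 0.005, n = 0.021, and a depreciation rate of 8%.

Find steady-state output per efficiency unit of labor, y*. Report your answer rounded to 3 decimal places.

y* ≈ 1.016

Steady state requires s·f(k) = (n + g + δ)·k, i.e. s·k^α = (n + g + δ)·k.
Dividing both sides by k: k^(1−α) = s / (n + g + δ).
k^0.7 = 0.11 / (0.021 + 0.005 + 0.080) = 0.11 / 0.106 = 1.0377
k* = 1.0377^(1/0.7) ≈ 1.0543
y* = (k*)^α = 1.0543^0.3 ≈ 1.0160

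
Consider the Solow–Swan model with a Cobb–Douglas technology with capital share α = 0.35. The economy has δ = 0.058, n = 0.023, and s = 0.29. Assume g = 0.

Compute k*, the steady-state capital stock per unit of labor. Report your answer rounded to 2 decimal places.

At the steady state, Δk = 0, so s·k^α = (n + δ)·k.
Dividing both sides by k: k^(1−α) = s / (n + δ).
k^0.65 = 0.29 / (0.023 + 0.058) = 0.29 / 0.081 = 3.5802
k* = 3.5802^(1/0.65) ≈ 7.1148

k* ≈ 7.11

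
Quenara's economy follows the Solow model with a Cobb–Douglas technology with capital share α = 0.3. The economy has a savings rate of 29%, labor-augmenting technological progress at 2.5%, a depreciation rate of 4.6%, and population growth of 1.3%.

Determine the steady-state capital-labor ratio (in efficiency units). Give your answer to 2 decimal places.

k* ≈ 5.87

At the steady state, Δk = 0, so s·k^α = (n + g + δ)·k.
Rearranging, k^(1−α) = s / (n + g + δ).
k^0.7 = 0.29 / (0.013 + 0.025 + 0.046) = 0.29 / 0.084 = 3.4524
k* = 3.4524^(1/0.7) ≈ 5.8714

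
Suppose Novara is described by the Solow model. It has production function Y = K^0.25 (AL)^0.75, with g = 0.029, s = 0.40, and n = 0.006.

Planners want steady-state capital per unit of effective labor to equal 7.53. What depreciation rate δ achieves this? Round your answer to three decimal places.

Steady state requires s·f(k) = (n + g + δ)·k, i.e. s·k^α = (n + g + δ)·k.
So s / (n + g + δ) = (k*)^(1−α) = 7.53^0.75 = 4.5457.
Therefore n + g + δ = s / 4.5457 = 0.40 / 4.5457 = 0.0880, so δ = 0.0880 − 0.035 = 0.0530.

δ ≈ 0.053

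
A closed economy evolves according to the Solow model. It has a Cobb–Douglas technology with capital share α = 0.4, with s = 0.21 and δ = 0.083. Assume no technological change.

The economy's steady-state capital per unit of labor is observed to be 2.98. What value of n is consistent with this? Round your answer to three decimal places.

Steady state requires s·f(k) = (n + δ)·k, i.e. s·k^α = (n + δ)·k.
So s / (n + δ) = (k*)^(1−α) = 2.98^0.6 = 1.9254.
Therefore n + δ = s / 1.9254 = 0.21 / 1.9254 = 0.1091, so n = 0.1091 − 0.083 = 0.0261.

n ≈ 0.026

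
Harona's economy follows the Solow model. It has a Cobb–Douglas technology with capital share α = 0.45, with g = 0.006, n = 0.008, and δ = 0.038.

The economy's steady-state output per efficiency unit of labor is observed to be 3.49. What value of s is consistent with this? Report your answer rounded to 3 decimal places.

s ≈ 0.240

At the steady state, Δk = 0, so s·k^α = (n + g + δ)·k.
Since y* = [s/(n + g + δ)]^(α/(1−α)), we have s/(n + g + δ) = (y*)^((1−α)/α) = 3.49^1.2222 = 4.6072.
Therefore s = 4.6072 × (n + g + δ) = 4.6072 × 0.052 = 0.2396.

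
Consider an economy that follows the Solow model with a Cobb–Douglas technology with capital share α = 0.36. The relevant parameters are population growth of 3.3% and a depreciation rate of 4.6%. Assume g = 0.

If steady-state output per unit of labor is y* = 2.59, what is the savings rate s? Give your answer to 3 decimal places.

At the steady state, Δk = 0, so s·k^α = (n + δ)·k.
Since y* = [s/(n + δ)]^(α/(1−α)), we have s/(n + δ) = (y*)^((1−α)/α) = 2.59^1.7778 = 5.4296.
Therefore s = 5.4296 × (n + δ) = 5.4296 × 0.079 = 0.4289.

s ≈ 0.429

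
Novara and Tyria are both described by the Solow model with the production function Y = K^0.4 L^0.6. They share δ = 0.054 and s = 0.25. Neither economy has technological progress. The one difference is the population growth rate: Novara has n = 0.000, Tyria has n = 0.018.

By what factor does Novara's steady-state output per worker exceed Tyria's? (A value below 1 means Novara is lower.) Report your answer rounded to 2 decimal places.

y*_N / y*_T ≈ 1.21

Steady-state y* = [s/(n + δ)]^(α/(1−α)), so the ratio is [ (s_N/(n + δ)_N) / (s_T/(n + δ)_T) ]^0.6667.
s_N/(n + δ)_N = 0.25/0.054 = 4.6296; s_T/(n + δ)_T = 0.25/0.072 = 3.4722.
Ratio = (4.6296/3.4722)^0.6667 = 1.3333^0.6667 ≈ 1.2114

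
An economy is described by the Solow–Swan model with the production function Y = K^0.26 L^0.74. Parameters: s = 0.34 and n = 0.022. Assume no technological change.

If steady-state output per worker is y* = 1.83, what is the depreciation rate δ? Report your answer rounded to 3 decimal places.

In steady state, investment equals break-even investment: s·k^α = (n + δ)·k.
Since y* = [s/(n + δ)]^(α/(1−α)), we have s/(n + δ) = (y*)^((1−α)/α) = 1.83^2.8462 = 5.5846.
Therefore n + δ = s / 5.5846 = 0.34 / 5.5846 = 0.0609, so δ = 0.0609 − 0.022 = 0.0389.

δ ≈ 0.039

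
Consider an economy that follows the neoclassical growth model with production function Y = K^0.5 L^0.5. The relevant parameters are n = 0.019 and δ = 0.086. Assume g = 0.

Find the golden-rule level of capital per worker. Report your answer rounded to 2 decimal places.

k_gold ≈ 22.68

The golden rule sets f'(k) = n + δ, i.e. α·k^(α−1) = n + δ.
So k^(1−α) = α / (n + δ) = 0.5 / 0.105 = 4.7619.
k_gold = 4.7619^(1/0.5) ≈ 22.6757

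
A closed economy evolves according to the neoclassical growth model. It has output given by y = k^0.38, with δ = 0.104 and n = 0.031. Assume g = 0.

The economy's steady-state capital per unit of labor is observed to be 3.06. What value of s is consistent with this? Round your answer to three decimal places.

In steady state, investment equals break-even investment: s·k^α = (n + δ)·k.
So s / (n + δ) = (k*)^(1−α) = 3.06^0.62 = 2.0005.
Therefore s = 2.0005 × (n + δ) = 2.0005 × 0.135 = 0.2701.

s ≈ 0.270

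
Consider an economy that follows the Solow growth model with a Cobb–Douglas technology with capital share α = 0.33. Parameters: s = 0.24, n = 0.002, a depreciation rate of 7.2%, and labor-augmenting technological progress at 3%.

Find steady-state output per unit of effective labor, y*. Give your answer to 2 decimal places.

y* ≈ 1.51

In steady state, investment equals break-even investment: s·k^α = (n + g + δ)·k.
Dividing both sides by k: k^(1−α) = s / (n + g + δ).
k^0.67 = 0.24 / (0.002 + 0.030 + 0.072) = 0.24 / 0.104 = 2.3077
k* = 2.3077^(1/0.67) ≈ 3.4838
y* = (k*)^α = 3.4838^0.33 ≈ 1.5097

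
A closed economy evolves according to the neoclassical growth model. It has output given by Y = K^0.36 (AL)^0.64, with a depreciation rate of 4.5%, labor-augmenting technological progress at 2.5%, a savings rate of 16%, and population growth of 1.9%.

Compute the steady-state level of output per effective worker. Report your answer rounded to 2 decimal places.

In steady state, investment equals break-even investment: s·k^α = (n + g + δ)·k.
Rearranging, k^(1−α) = s / (n + g + δ).
k^0.64 = 0.16 / (0.019 + 0.025 + 0.045) = 0.16 / 0.089 = 1.7978
k* = 1.7978^(1/0.64) ≈ 2.5005
y* = (k*)^α = 2.5005^0.36 ≈ 1.3909

y* = 1.39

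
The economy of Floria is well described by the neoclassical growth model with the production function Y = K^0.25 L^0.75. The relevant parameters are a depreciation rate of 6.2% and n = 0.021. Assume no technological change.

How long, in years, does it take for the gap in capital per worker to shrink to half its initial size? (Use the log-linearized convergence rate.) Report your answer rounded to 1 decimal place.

half-life ≈ 11.1 years

Near the steady state the convergence rate is λ = (1 − α)(n + δ).
λ = (1 − 0.25) × 0.083 = 0.75 × 0.083 = 0.06225
Half-life = ln 2 / λ = 0.6931 / 0.06225 ≈ 11.13 years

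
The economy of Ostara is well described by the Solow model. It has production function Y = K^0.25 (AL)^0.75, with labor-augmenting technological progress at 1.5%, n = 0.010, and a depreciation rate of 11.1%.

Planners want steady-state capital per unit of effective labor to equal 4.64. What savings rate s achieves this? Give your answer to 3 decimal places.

s ≈ 0.430

In steady state, investment equals break-even investment: s·k^α = (n + g + δ)·k.
So s / (n + g + δ) = (k*)^(1−α) = 4.64^0.75 = 3.1615.
Therefore s = 3.1615 × (n + g + δ) = 3.1615 × 0.136 = 0.4300.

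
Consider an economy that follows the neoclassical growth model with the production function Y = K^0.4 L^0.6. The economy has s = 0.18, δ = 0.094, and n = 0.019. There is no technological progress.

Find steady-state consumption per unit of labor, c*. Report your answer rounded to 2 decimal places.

At the steady state, Δk = 0, so s·k^α = (n + δ)·k.
Dividing both sides by k: k^(1−α) = s / (n + δ).
k^0.6 = 0.18 / (0.019 + 0.094) = 0.18 / 0.113 = 1.5929
k* = 1.5929^(1/0.6) ≈ 2.1726
y* = (k*)^α = 2.1726^0.4 ≈ 1.3639
c* = (1 − s)·y* = (1 − 0.18) × 1.3639 ≈ 1.1184

c* ≈ 1.12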